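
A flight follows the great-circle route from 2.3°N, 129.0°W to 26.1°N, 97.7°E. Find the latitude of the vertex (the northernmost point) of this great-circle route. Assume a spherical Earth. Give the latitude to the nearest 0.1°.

≈ 35.5°N

The great circle lies in the plane with unit normal n̂ = (p₁ × p₂)/|p₁ × p₂|.
Here n̂_z ≈ -0.815; the vertex latitude is φ_max = arccos|n̂_z| ≈ 35.5°.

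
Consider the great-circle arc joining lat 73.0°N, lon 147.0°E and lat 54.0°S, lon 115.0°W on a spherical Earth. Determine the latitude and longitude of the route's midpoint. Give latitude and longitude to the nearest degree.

≈ lat 13°N, lon 143°W

From cos δ = sin φ₁ sin φ₂ + cos φ₁ cos φ₂ cos Δλ, the central angle is δ ≈ 2.494 rad (142.9°).
Interpolate at f = 1/2 with slerp weights a = sin((1−f)δ)/sin δ ≈ 1.572, b = sin(fδ)/sin δ ≈ 1.572.
p = a·p₁ + b·p₂ ≈ (-0.776, -0.587, 0.231); φ = arcsin(p_z) ≈ 13.38°, λ = atan2(p_y, p_x) ≈ -142.89°.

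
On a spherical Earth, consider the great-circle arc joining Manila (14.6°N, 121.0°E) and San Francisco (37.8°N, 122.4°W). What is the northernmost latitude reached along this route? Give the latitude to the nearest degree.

The great circle lies in the plane with unit normal n̂ = (p₁ × p₂)/|p₁ × p₂|.
Here n̂_z ≈ +0.696; the vertex latitude is φ_max = arccos|n̂_z| ≈ 45.9°.

≈ 46°N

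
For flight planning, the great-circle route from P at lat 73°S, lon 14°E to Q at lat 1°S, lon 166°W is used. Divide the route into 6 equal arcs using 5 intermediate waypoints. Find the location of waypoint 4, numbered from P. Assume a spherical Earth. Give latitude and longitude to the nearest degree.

Write both endpoints as unit vectors p₁, p₂ with components (cos φ cos λ, cos φ sin λ, sin φ).
The central angle between the endpoints is δ = arccos(p₁·p₂) ≈ 1.850 rad (106.0°).
Interpolate at f = 4/6 with slerp weights a = sin((1−f)δ)/sin δ ≈ 0.602, b = sin(fδ)/sin δ ≈ 0.982.
p = a·p₁ + b·p₂ ≈ (-0.782, -0.195, -0.592); φ = arcsin(p_z) ≈ -36.33°, λ = atan2(p_y, p_x) ≈ -166.00°.

≈ lat 36°S, lon 166°W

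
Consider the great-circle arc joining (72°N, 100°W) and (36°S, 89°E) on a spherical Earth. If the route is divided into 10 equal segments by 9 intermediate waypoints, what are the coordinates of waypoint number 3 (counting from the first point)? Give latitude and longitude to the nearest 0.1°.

The haversine formula gives a central angle δ ≈ 2.508 rad (143.7°) between the endpoints.
Interpolate at f = 3/10 with slerp weights a = sin((1−f)δ)/sin δ ≈ 1.660, b = sin(fδ)/sin δ ≈ 1.154.
p = a·p₁ + b·p₂ ≈ (-0.073, 0.428, 0.901); φ = arcsin(p_z) ≈ 64.24°, λ = atan2(p_y, p_x) ≈ 99.64°.

≈ (64.2°N, 99.6°E)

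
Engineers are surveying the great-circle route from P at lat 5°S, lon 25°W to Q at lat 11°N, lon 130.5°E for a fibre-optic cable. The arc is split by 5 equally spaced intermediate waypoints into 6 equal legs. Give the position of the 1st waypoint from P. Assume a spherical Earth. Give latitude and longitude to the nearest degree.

The haversine formula gives a central angle δ ≈ 2.706 rad (155.0°) between the endpoints.
Interpolate at f = 1/6 with slerp weights a = sin((1−f)δ)/sin δ ≈ 1.836, b = sin(fδ)/sin δ ≈ 1.032.
p = a·p₁ + b·p₂ ≈ (0.999, -0.002, 0.037); φ = arcsin(p_z) ≈ 2.12°, λ = atan2(p_y, p_x) ≈ -0.14°.

≈ lat 2°N, lon 0°E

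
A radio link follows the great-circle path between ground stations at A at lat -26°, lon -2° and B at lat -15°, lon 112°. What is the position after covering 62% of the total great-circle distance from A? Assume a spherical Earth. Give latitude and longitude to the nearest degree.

The haversine formula gives a central angle δ ≈ 1.813 rad (103.9°) between the endpoints.
Interpolate at f = 0.62 with slerp weights a = sin((1−f)δ)/sin δ ≈ 0.655, b = sin(fδ)/sin δ ≈ 0.929.
p = a·p₁ + b·p₂ ≈ (0.252, 0.811, -0.527); φ = arcsin(p_z) ≈ -31.83°, λ = atan2(p_y, p_x) ≈ 72.74°.

≈ lat -32°, lon 73°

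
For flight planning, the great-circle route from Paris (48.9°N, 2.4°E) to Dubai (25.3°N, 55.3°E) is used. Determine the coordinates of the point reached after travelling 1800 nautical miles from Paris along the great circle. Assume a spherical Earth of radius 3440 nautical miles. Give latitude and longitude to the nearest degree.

≈ 36°N, 40°E

Convert each endpoint to a unit vector on the sphere (x = cos φ cos λ, y = cos φ sin λ, z = sin φ).
The central angle between the endpoints is δ = arccos(p₁·p₂) ≈ 0.822 rad (47.1°). The total great-circle distance is δ·R ≈ 0.822 × 3440 ≈ 2829 nmi, so the target fraction is f = 1800/2829 ≈ 0.636.
Interpolate at f ≈ 0.636 with slerp weights a = sin((1−f)δ)/sin δ ≈ 0.402, b = sin(fδ)/sin δ ≈ 0.682.
p = a·p₁ + b·p₂ ≈ (0.615, 0.518, 0.594); φ = arcsin(p_z) ≈ 36.47°, λ = atan2(p_y, p_x) ≈ 40.10°.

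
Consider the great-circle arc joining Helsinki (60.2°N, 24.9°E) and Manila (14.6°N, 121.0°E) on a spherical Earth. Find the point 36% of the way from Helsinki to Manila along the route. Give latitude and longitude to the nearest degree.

From cos δ = sin φ₁ sin φ₂ + cos φ₁ cos φ₂ cos Δλ, the central angle is δ ≈ 1.402 rad (80.3°).
Interpolate at f = 0.36 with slerp weights a = sin((1−f)δ)/sin δ ≈ 0.793, b = sin(fδ)/sin δ ≈ 0.491.
p = a·p₁ + b·p₂ ≈ (0.113, 0.573, 0.812); φ = arcsin(p_z) ≈ 54.27°, λ = atan2(p_y, p_x) ≈ 78.85°.

≈ 54°N, 79°E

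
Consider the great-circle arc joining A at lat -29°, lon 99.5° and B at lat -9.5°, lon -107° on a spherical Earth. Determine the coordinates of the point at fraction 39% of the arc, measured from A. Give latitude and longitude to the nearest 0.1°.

Convert each endpoint to a unit vector on the sphere (x = cos φ cos λ, y = cos φ sin λ, z = sin φ).
The central angle between the endpoints is δ = arccos(p₁·p₂) ≈ 2.335 rad (133.8°).
Interpolate at f = 0.39 with slerp weights a = sin((1−f)δ)/sin δ ≈ 1.370, b = sin(fδ)/sin δ ≈ 1.094.
p = a·p₁ + b·p₂ ≈ (-0.513, 0.150, -0.845); φ = arcsin(p_z) ≈ -57.67°, λ = atan2(p_y, p_x) ≈ 163.70°.

≈ lat -57.7°, lon 163.7°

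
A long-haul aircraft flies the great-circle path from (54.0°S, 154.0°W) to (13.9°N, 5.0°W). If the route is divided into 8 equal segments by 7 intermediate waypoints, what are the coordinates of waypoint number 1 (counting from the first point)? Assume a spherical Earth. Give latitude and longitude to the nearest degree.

≈ (64°S, 128°W)

The haversine formula gives a central angle δ ≈ 2.323 rad (133.1°) between the endpoints.
Interpolate at f = 1/8 with slerp weights a = sin((1−f)δ)/sin δ ≈ 1.226, b = sin(fδ)/sin δ ≈ 0.392.
p = a·p₁ + b·p₂ ≈ (-0.268, -0.349, -0.898); φ = arcsin(p_z) ≈ -63.87°, λ = atan2(p_y, p_x) ≈ -127.56°.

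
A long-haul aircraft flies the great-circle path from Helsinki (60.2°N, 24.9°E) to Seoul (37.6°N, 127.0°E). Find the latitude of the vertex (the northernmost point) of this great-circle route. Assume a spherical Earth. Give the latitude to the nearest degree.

The great circle lies in the plane with unit normal n̂ = (p₁ × p₂)/|p₁ × p₂|.
Here n̂_z ≈ +0.430; the vertex latitude is φ_max = arccos|n̂_z| ≈ 64.5°.

≈ 65°N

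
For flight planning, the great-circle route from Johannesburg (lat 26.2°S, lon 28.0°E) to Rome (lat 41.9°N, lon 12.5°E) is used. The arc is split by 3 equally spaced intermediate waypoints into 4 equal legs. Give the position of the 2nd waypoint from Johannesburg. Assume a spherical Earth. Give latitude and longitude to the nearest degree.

Write both endpoints as unit vectors p₁, p₂ with components (cos φ cos λ, cos φ sin λ, sin φ).
The central angle between the endpoints is δ = arccos(p₁·p₂) ≈ 1.215 rad (69.6°).
Interpolate at f = 2/4 with slerp weights a = sin((1−f)δ)/sin δ ≈ 0.609, b = sin(fδ)/sin δ ≈ 0.609.
p = a·p₁ + b·p₂ ≈ (0.925, 0.355, 0.138); φ = arcsin(p_z) ≈ 7.92°, λ = atan2(p_y, p_x) ≈ 20.98°.

≈ lat 8°N, lon 21°E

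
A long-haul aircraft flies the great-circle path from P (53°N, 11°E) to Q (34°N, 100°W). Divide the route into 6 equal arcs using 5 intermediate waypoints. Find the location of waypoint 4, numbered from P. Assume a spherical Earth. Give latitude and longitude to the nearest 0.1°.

≈ (52.2°N, 76.5°W)

From cos δ = sin φ₁ sin φ₂ + cos φ₁ cos φ₂ cos Δλ, the central angle is δ ≈ 1.300 rad (74.5°).
Interpolate at f = 4/6 with slerp weights a = sin((1−f)δ)/sin δ ≈ 0.436, b = sin(fδ)/sin δ ≈ 0.791.
p = a·p₁ + b·p₂ ≈ (0.144, -0.596, 0.790); φ = arcsin(p_z) ≈ 52.21°, λ = atan2(p_y, p_x) ≈ -76.45°.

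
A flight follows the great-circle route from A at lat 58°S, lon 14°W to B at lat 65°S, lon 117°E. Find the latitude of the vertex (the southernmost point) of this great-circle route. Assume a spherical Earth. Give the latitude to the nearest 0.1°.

≈ 77.5°S

The great circle lies in the plane with unit normal n̂ = (p₁ × p₂)/|p₁ × p₂|.
Here n̂_z ≈ +0.216; the vertex latitude is φ_max = arccos|n̂_z| ≈ 77.5°.
Check via Clairaut: cos φ_max = |cos φ₁| · sin C = cos(58.0°)·sin(156.0°) ≈ 0.216, again giving ≈ 77.5°.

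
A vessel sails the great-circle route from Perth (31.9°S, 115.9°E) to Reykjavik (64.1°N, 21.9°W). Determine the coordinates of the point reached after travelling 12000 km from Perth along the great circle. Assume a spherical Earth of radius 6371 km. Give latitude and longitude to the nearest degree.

≈ (62°N, 50°E)

The haversine formula gives a central angle δ ≈ 2.419 rad (138.6°) between the endpoints. The total great-circle distance is δ·R ≈ 2.419 × 6371 ≈ 15411 km, so the target fraction is f = 12000/15411 ≈ 0.779.
Interpolate at f ≈ 0.779 with slerp weights a = sin((1−f)δ)/sin δ ≈ 0.771, b = sin(fδ)/sin δ ≈ 1.439.
p = a·p₁ + b·p₂ ≈ (0.297, 0.355, 0.887); φ = arcsin(p_z) ≈ 62.44°, λ = atan2(p_y, p_x) ≈ 50.07°.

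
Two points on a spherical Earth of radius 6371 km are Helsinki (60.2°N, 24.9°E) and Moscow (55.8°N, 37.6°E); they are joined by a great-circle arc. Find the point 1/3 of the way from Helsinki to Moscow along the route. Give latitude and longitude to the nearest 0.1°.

≈ 58.9°N, 29.5°E

Write both endpoints as unit vectors p₁, p₂ with components (cos φ cos λ, cos φ sin λ, sin φ).
The central angle between the endpoints is δ = arccos(p₁·p₂) ≈ 0.140 rad (8.0°).
Interpolate at f = 1/3 with slerp weights a = sin((1−f)δ)/sin δ ≈ 0.668, b = sin(fδ)/sin δ ≈ 0.334.
p = a·p₁ + b·p₂ ≈ (0.450, 0.254, 0.856); φ = arcsin(p_z) ≈ 58.88°, λ = atan2(p_y, p_x) ≈ 29.48°.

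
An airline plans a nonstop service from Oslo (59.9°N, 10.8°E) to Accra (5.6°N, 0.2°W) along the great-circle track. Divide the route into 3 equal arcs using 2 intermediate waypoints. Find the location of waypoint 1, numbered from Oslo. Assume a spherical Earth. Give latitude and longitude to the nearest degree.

≈ (42°N, 5°E)

Convert each endpoint to a unit vector on the sphere (x = cos φ cos λ, y = cos φ sin λ, z = sin φ).
The central angle between the endpoints is δ = arccos(p₁·p₂) ≈ 0.959 rad (54.9°).
Interpolate at f = 1/3 with slerp weights a = sin((1−f)δ)/sin δ ≈ 0.729, b = sin(fδ)/sin δ ≈ 0.384.
p = a·p₁ + b·p₂ ≈ (0.741, 0.067, 0.668); φ = arcsin(p_z) ≈ 41.92°, λ = atan2(p_y, p_x) ≈ 5.18°.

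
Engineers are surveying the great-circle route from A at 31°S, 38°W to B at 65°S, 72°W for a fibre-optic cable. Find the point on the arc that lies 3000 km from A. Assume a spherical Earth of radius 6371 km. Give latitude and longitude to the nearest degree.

Write both endpoints as unit vectors p₁, p₂ with components (cos φ cos λ, cos φ sin λ, sin φ).
The central angle between the endpoints is δ = arccos(p₁·p₂) ≈ 0.696 rad (39.9°). The total great-circle distance is δ·R ≈ 0.696 × 6371 ≈ 4437 km, so the target fraction is f = 3000/4437 ≈ 0.676.
Interpolate at f ≈ 0.676 with slerp weights a = sin((1−f)δ)/sin δ ≈ 0.349, b = sin(fδ)/sin δ ≈ 0.707.
p = a·p₁ + b·p₂ ≈ (0.328, -0.468, -0.821); φ = arcsin(p_z) ≈ -55.14°, λ = atan2(p_y, p_x) ≈ -55.00°.

≈ 55°S, 55°W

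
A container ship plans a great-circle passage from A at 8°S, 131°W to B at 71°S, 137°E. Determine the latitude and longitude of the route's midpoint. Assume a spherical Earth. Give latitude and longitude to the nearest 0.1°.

≈ 46.4°S, 149.4°W

Write both endpoints as unit vectors p₁, p₂ with components (cos φ cos λ, cos φ sin λ, sin φ).
The central angle between the endpoints is δ = arccos(p₁·p₂) ≈ 1.450 rad (83.1°).
Interpolate at f = 1/2 with slerp weights a = sin((1−f)δ)/sin δ ≈ 0.668, b = sin(fδ)/sin δ ≈ 0.668.
p = a·p₁ + b·p₂ ≈ (-0.593, -0.351, -0.725); φ = arcsin(p_z) ≈ -46.44°, λ = atan2(p_y, p_x) ≈ -149.39°.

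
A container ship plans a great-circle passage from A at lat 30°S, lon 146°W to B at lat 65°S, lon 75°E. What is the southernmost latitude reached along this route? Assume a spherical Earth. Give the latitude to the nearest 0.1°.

The great circle lies in the plane with unit normal n̂ = (p₁ × p₂)/|p₁ × p₂|.
Here n̂_z ≈ -0.244; the vertex latitude is φ_max = arccos|n̂_z| ≈ 75.9°.

≈ 75.9°S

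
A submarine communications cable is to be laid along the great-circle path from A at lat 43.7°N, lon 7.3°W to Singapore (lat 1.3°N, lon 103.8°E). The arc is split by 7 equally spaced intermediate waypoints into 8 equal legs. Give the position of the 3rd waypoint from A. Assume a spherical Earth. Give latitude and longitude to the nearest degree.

Convert each endpoint to a unit vector on the sphere (x = cos φ cos λ, y = cos φ sin λ, z = sin φ).
The central angle between the endpoints is δ = arccos(p₁·p₂) ≈ 1.818 rad (104.2°).
Interpolate at f = 3/8 with slerp weights a = sin((1−f)δ)/sin δ ≈ 0.935, b = sin(fδ)/sin δ ≈ 0.650.
p = a·p₁ + b·p₂ ≈ (0.516, 0.545, 0.661); φ = arcsin(p_z) ≈ 41.38°, λ = atan2(p_y, p_x) ≈ 46.57°.

≈ lat 41°N, lon 47°E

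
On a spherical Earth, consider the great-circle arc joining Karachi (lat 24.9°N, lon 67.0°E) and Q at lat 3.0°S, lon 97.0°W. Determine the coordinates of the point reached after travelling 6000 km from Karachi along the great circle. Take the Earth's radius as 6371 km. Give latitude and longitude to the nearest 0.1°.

≈ lat 55.9°N, lon 5.1°E

Convert each endpoint to a unit vector on the sphere (x = cos φ cos λ, y = cos φ sin λ, z = sin φ).
The central angle between the endpoints is δ = arccos(p₁·p₂) ≈ 2.674 rad (153.2°). The total great-circle distance is δ·R ≈ 2.674 × 6371 ≈ 17037 km, so the target fraction is f = 6000/17037 ≈ 0.352.
Interpolate at f ≈ 0.352 with slerp weights a = sin((1−f)δ)/sin δ ≈ 2.191, b = sin(fδ)/sin δ ≈ 1.795.
p = a·p₁ + b·p₂ ≈ (0.558, 0.050, 0.828); φ = arcsin(p_z) ≈ 55.93°, λ = atan2(p_y, p_x) ≈ 5.13°.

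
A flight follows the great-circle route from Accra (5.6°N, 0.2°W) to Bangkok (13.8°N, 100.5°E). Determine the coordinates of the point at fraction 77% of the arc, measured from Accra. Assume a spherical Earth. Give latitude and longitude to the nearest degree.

Write both endpoints as unit vectors p₁, p₂ with components (cos φ cos λ, cos φ sin λ, sin φ).
The central angle between the endpoints is δ = arccos(p₁·p₂) ≈ 1.728 rad (99.0°).
Interpolate at f = 0.77 with slerp weights a = sin((1−f)δ)/sin δ ≈ 0.392, b = sin(fδ)/sin δ ≈ 0.983.
p = a·p₁ + b·p₂ ≈ (0.216, 0.938, 0.273); φ = arcsin(p_z) ≈ 15.83°, λ = atan2(p_y, p_x) ≈ 77.03°.

≈ (16°N, 77°E)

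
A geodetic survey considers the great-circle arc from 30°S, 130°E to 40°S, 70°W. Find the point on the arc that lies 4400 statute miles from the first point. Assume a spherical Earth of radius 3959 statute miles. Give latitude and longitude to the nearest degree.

Convert each endpoint to a unit vector on the sphere (x = cos φ cos λ, y = cos φ sin λ, z = sin φ).
The central angle between the endpoints is δ = arccos(p₁·p₂) ≈ 1.878 rad (107.6°). The total great-circle distance is δ·R ≈ 1.878 × 3959 ≈ 7433 mi, so the target fraction is f = 4400/7433 ≈ 0.592.
Interpolate at f ≈ 0.592 with slerp weights a = sin((1−f)δ)/sin δ ≈ 0.727, b = sin(fδ)/sin δ ≈ 0.940.
p = a·p₁ + b·p₂ ≈ (-0.159, -0.194, -0.968); φ = arcsin(p_z) ≈ -75.48°, λ = atan2(p_y, p_x) ≈ -129.22°.

≈ 75°S, 129°W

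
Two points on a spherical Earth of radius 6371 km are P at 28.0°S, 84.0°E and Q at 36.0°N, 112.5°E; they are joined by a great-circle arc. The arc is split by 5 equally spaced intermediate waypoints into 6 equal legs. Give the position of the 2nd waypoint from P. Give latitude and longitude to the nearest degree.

From cos δ = sin φ₁ sin φ₂ + cos φ₁ cos φ₂ cos Δλ, the central angle is δ ≈ 1.211 rad (69.4°).
Interpolate at f = 2/6 with slerp weights a = sin((1−f)δ)/sin δ ≈ 0.772, b = sin(fδ)/sin δ ≈ 0.420.
p = a·p₁ + b·p₂ ≈ (-0.059, 0.992, -0.116); φ = arcsin(p_z) ≈ -6.64°, λ = atan2(p_y, p_x) ≈ 93.39°.

≈ 7°S, 93°E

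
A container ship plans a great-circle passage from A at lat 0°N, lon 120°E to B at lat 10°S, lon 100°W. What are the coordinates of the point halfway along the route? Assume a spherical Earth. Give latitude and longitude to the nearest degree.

≈ lat 14°S, lon 171°W

The haversine formula gives a central angle δ ≈ 2.426 rad (139.0°) between the endpoints.
Interpolate at f = 1/2 with slerp weights a = sin((1−f)δ)/sin δ ≈ 1.427, b = sin(fδ)/sin δ ≈ 1.427.
p = a·p₁ + b·p₂ ≈ (-0.957, -0.148, -0.248); φ = arcsin(p_z) ≈ -14.35°, λ = atan2(p_y, p_x) ≈ -171.20°.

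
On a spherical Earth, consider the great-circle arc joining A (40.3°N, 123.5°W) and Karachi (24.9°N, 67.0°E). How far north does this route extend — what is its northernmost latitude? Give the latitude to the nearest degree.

≈ 82°N

The great circle lies in the plane with unit normal n̂ = (p₁ × p₂)/|p₁ × p₂|.
Here n̂_z ≈ -0.138; the vertex latitude is φ_max = arccos|n̂_z| ≈ 82.1°.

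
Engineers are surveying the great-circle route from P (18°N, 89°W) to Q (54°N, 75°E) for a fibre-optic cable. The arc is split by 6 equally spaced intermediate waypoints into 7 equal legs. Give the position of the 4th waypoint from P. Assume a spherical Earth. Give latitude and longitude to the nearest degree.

≈ (76°N, 52°W)

Write both endpoints as unit vectors p₁, p₂ with components (cos φ cos λ, cos φ sin λ, sin φ).
The central angle between the endpoints is δ = arccos(p₁·p₂) ≈ 1.862 rad (106.7°).
Interpolate at f = 4/7 with slerp weights a = sin((1−f)δ)/sin δ ≈ 0.748, b = sin(fδ)/sin δ ≈ 0.913.
p = a·p₁ + b·p₂ ≈ (0.151, -0.193, 0.970); φ = arcsin(p_z) ≈ 75.82°, λ = atan2(p_y, p_x) ≈ -51.85°.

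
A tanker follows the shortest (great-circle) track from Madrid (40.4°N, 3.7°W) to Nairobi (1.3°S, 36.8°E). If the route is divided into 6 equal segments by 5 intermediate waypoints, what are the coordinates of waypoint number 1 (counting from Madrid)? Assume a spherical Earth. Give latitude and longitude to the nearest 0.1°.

≈ (34.3°N, 5.1°E)

Convert each endpoint to a unit vector on the sphere (x = cos φ cos λ, y = cos φ sin λ, z = sin φ).
The central angle between the endpoints is δ = arccos(p₁·p₂) ≈ 0.971 rad (55.7°).
Interpolate at f = 1/6 with slerp weights a = sin((1−f)δ)/sin δ ≈ 0.877, b = sin(fδ)/sin δ ≈ 0.195.
p = a·p₁ + b·p₂ ≈ (0.823, 0.074, 0.564); φ = arcsin(p_z) ≈ 34.32°, λ = atan2(p_y, p_x) ≈ 5.13°.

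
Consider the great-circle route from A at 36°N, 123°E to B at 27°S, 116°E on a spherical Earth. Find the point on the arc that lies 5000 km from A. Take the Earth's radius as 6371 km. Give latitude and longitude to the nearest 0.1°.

Convert each endpoint to a unit vector on the sphere (x = cos φ cos λ, y = cos φ sin λ, z = sin φ).
The central angle between the endpoints is δ = arccos(p₁·p₂) ≈ 1.106 rad (63.3°). The total great-circle distance is δ·R ≈ 1.106 × 6371 ≈ 7044 km, so the target fraction is f = 5000/7044 ≈ 0.710.
Interpolate at f ≈ 0.710 with slerp weights a = sin((1−f)δ)/sin δ ≈ 0.353, b = sin(fδ)/sin δ ≈ 0.791.
p = a·p₁ + b·p₂ ≈ (-0.464, 0.873, -0.152); φ = arcsin(p_z) ≈ -8.72°, λ = atan2(p_y, p_x) ≈ 118.02°.

≈ 8.7°S, 118.0°E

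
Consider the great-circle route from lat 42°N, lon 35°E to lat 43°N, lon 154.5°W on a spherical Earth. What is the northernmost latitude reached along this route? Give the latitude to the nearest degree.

The great circle lies in the plane with unit normal n̂ = (p₁ × p₂)/|p₁ × p₂|.
Here n̂_z ≈ +0.090; the vertex latitude is φ_max = arccos|n̂_z| ≈ 84.8°.

≈ 85°N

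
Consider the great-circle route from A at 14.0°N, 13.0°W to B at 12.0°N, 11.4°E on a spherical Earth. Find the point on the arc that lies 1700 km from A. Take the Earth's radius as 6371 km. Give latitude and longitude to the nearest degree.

≈ 13°N, 3°E

Convert each endpoint to a unit vector on the sphere (x = cos φ cos λ, y = cos φ sin λ, z = sin φ).
The central angle between the endpoints is δ = arccos(p₁·p₂) ≈ 0.416 rad (23.8°). The total great-circle distance is δ·R ≈ 0.416 × 6371 ≈ 2652 km, so the target fraction is f = 1700/2652 ≈ 0.641.
Interpolate at f ≈ 0.641 with slerp weights a = sin((1−f)δ)/sin δ ≈ 0.368, b = sin(fδ)/sin δ ≈ 0.652.
p = a·p₁ + b·p₂ ≈ (0.973, 0.046, 0.225); φ = arcsin(p_z) ≈ 12.98°, λ = atan2(p_y, p_x) ≈ 2.69°.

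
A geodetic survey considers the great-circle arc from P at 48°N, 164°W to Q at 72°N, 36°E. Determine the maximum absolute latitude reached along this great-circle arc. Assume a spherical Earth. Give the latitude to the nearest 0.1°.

≈ 85.3°N

The great circle lies in the plane with unit normal n̂ = (p₁ × p₂)/|p₁ × p₂|.
Here n̂_z ≈ -0.082; the vertex latitude is φ_max = arccos|n̂_z| ≈ 85.3°.
Check via Clairaut: cos φ_max = |cos φ₁| · sin C = cos(48.0°)·sin(7.1°) ≈ 0.082, again giving ≈ 85.3°.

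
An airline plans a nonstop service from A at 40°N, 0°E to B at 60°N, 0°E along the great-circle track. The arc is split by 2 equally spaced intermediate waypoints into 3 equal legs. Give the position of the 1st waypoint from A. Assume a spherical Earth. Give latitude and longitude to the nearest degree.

Convert each endpoint to a unit vector on the sphere (x = cos φ cos λ, y = cos φ sin λ, z = sin φ).
The central angle between the endpoints is δ = arccos(p₁·p₂) ≈ 0.349 rad (20.0°).
Interpolate at f = 1/3 with slerp weights a = sin((1−f)δ)/sin δ ≈ 0.674, b = sin(fδ)/sin δ ≈ 0.339.
p = a·p₁ + b·p₂ ≈ (0.686, 0.000, 0.727); φ = arcsin(p_z) ≈ 46.67°, λ = atan2(p_y, p_x) ≈ 0.00°.

≈ 47°N, 0°E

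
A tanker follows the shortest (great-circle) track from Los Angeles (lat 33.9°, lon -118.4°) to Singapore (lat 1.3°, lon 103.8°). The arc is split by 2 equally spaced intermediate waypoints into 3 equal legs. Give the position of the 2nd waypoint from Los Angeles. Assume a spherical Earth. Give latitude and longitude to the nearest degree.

Write both endpoints as unit vectors p₁, p₂ with components (cos φ cos λ, cos φ sin λ, sin φ).
The central angle between the endpoints is δ = arccos(p₁·p₂) ≈ 2.217 rad (127.0°).
Interpolate at f = 2/3 with slerp weights a = sin((1−f)δ)/sin δ ≈ 0.844, b = sin(fδ)/sin δ ≈ 1.247.
p = a·p₁ + b·p₂ ≈ (-0.630, 0.595, 0.499); φ = arcsin(p_z) ≈ 29.92°, λ = atan2(p_y, p_x) ≈ 136.66°.

≈ lat 30°, lon 137°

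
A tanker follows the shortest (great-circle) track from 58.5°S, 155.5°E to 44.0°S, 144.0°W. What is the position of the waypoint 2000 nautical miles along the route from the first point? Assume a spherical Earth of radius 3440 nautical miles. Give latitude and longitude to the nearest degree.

Convert each endpoint to a unit vector on the sphere (x = cos φ cos λ, y = cos φ sin λ, z = sin φ).
The central angle between the endpoints is δ = arccos(p₁·p₂) ≈ 0.680 rad (39.0°). The total great-circle distance is δ·R ≈ 0.680 × 3440 ≈ 2340 nmi, so the target fraction is f = 2000/2340 ≈ 0.855.
Interpolate at f ≈ 0.855 with slerp weights a = sin((1−f)δ)/sin δ ≈ 0.157, b = sin(fδ)/sin δ ≈ 0.873.
p = a·p₁ + b·p₂ ≈ (-0.583, -0.335, -0.740); φ = arcsin(p_z) ≈ -47.76°, λ = atan2(p_y, p_x) ≈ -150.10°.

≈ 48°S, 150°W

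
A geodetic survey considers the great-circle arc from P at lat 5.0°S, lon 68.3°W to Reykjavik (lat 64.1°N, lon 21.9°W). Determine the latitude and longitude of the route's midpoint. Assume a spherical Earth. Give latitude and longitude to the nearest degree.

≈ lat 31°N, lon 55°W

Write both endpoints as unit vectors p₁, p₂ with components (cos φ cos λ, cos φ sin λ, sin φ).
The central angle between the endpoints is δ = arccos(p₁·p₂) ≈ 1.347 rad (77.2°).
Interpolate at f = 1/2 with slerp weights a = sin((1−f)δ)/sin δ ≈ 0.640, b = sin(fδ)/sin δ ≈ 0.640.
p = a·p₁ + b·p₂ ≈ (0.495, -0.696, 0.520); φ = arcsin(p_z) ≈ 31.31°, λ = atan2(p_y, p_x) ≈ -54.60°.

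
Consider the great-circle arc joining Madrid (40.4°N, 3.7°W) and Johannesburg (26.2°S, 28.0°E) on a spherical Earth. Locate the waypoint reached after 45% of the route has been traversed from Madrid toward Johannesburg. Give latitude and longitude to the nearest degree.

≈ (11°N, 12°E)

Convert each endpoint to a unit vector on the sphere (x = cos φ cos λ, y = cos φ sin λ, z = sin φ).
The central angle between the endpoints is δ = arccos(p₁·p₂) ≈ 1.271 rad (72.8°).
Interpolate at f = 0.45 with slerp weights a = sin((1−f)δ)/sin δ ≈ 0.674, b = sin(fδ)/sin δ ≈ 0.567.
p = a·p₁ + b·p₂ ≈ (0.961, 0.206, 0.186); φ = arcsin(p_z) ≈ 10.74°, λ = atan2(p_y, p_x) ≈ 12.08°.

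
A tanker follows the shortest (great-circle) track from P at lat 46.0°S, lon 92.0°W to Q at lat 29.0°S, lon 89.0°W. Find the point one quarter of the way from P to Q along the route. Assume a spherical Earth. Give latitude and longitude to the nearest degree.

≈ lat 42°S, lon 91°W

From cos δ = sin φ₁ sin φ₂ + cos φ₁ cos φ₂ cos Δλ, the central angle is δ ≈ 0.300 rad (17.2°).
Interpolate at f = 1/4 with slerp weights a = sin((1−f)δ)/sin δ ≈ 0.755, b = sin(fδ)/sin δ ≈ 0.254.
p = a·p₁ + b·p₂ ≈ (-0.014, -0.746, -0.666); φ = arcsin(p_z) ≈ -41.76°, λ = atan2(p_y, p_x) ≈ -91.11°.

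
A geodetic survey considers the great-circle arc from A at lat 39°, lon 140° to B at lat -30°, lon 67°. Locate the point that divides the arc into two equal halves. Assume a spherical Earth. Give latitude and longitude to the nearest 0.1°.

From cos δ = sin φ₁ sin φ₂ + cos φ₁ cos φ₂ cos Δλ, the central angle is δ ≈ 1.689 rad (96.8°).
Interpolate at f = 1/2 with slerp weights a = sin((1−f)δ)/sin δ ≈ 0.753, b = sin(fδ)/sin δ ≈ 0.753.
p = a·p₁ + b·p₂ ≈ (-0.193, 0.976, 0.097); φ = arcsin(p_z) ≈ 5.59°, λ = atan2(p_y, p_x) ≈ 101.21°.

≈ lat 5.6°, lon 101.2°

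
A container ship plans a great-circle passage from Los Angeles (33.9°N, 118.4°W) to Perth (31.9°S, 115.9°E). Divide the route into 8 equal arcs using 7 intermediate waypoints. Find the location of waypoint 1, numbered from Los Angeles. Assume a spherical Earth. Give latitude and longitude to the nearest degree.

≈ 29°N, 137°W

Write both endpoints as unit vectors p₁, p₂ with components (cos φ cos λ, cos φ sin λ, sin φ).
The central angle between the endpoints is δ = arccos(p₁·p₂) ≈ 2.355 rad (134.9°).
Interpolate at f = 1/8 with slerp weights a = sin((1−f)δ)/sin δ ≈ 1.246, b = sin(fδ)/sin δ ≈ 0.410.
p = a·p₁ + b·p₂ ≈ (-0.644, -0.597, 0.479); φ = arcsin(p_z) ≈ 28.59°, λ = atan2(p_y, p_x) ≈ -137.16°.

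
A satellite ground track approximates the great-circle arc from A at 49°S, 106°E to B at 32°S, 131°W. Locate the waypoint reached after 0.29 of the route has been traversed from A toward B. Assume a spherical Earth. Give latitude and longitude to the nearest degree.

≈ 61°S, 144°E

Write both endpoints as unit vectors p₁, p₂ with components (cos φ cos λ, cos φ sin λ, sin φ).
The central angle between the endpoints is δ = arccos(p₁·p₂) ≈ 1.474 rad (84.4°).
Interpolate at f = 0.29 with slerp weights a = sin((1−f)δ)/sin δ ≈ 0.870, b = sin(fδ)/sin δ ≈ 0.416.
p = a·p₁ + b·p₂ ≈ (-0.389, 0.282, -0.877); φ = arcsin(p_z) ≈ -61.29°, λ = atan2(p_y, p_x) ≈ 144.07°.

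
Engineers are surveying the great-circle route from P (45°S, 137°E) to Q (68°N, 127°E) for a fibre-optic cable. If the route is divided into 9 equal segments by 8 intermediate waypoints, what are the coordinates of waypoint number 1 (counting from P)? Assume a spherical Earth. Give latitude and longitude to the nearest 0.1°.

≈ (32.4°S, 136.0°E)

Convert each endpoint to a unit vector on the sphere (x = cos φ cos λ, y = cos φ sin λ, z = sin φ).
The central angle between the endpoints is δ = arccos(p₁·p₂) ≈ 1.977 rad (113.3°).
Interpolate at f = 1/9 with slerp weights a = sin((1−f)δ)/sin δ ≈ 1.070, b = sin(fδ)/sin δ ≈ 0.237.
p = a·p₁ + b·p₂ ≈ (-0.607, 0.587, -0.536); φ = arcsin(p_z) ≈ -32.44°, λ = atan2(p_y, p_x) ≈ 135.95°.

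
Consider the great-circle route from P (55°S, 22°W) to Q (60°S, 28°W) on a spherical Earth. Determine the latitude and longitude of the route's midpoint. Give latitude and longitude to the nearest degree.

From cos δ = sin φ₁ sin φ₂ + cos φ₁ cos φ₂ cos Δλ, the central angle is δ ≈ 0.104 rad (5.9°).
Interpolate at f = 1/2 with slerp weights a = sin((1−f)δ)/sin δ ≈ 0.501, b = sin(fδ)/sin δ ≈ 0.501.
p = a·p₁ + b·p₂ ≈ (0.487, -0.225, -0.844); φ = arcsin(p_z) ≈ -57.54°, λ = atan2(p_y, p_x) ≈ -24.79°.

≈ (58°S, 25°W)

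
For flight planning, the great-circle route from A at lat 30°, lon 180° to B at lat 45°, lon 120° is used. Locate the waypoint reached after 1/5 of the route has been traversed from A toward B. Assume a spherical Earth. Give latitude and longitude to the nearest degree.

Convert each endpoint to a unit vector on the sphere (x = cos φ cos λ, y = cos φ sin λ, z = sin φ).
The central angle between the endpoints is δ = arccos(p₁·p₂) ≈ 0.850 rad (48.7°).
Interpolate at f = 1/5 with slerp weights a = sin((1−f)δ)/sin δ ≈ 0.837, b = sin(fδ)/sin δ ≈ 0.225.
p = a·p₁ + b·p₂ ≈ (-0.804, 0.138, 0.578); φ = arcsin(p_z) ≈ 35.29°, λ = atan2(p_y, p_x) ≈ 170.27°.

≈ lat 35°, lon 170°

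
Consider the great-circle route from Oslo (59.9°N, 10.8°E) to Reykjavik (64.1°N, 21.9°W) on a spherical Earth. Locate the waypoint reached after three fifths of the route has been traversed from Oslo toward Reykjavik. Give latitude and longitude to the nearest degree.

Write both endpoints as unit vectors p₁, p₂ with components (cos φ cos λ, cos φ sin λ, sin φ).
The central angle between the endpoints is δ = arccos(p₁·p₂) ≈ 0.274 rad (15.7°).
Interpolate at f = 3/5 with slerp weights a = sin((1−f)δ)/sin δ ≈ 0.404, b = sin(fδ)/sin δ ≈ 0.605.
p = a·p₁ + b·p₂ ≈ (0.444, -0.061, 0.894); φ = arcsin(p_z) ≈ 63.36°, λ = atan2(p_y, p_x) ≈ -7.76°.

≈ 63°N, 8°W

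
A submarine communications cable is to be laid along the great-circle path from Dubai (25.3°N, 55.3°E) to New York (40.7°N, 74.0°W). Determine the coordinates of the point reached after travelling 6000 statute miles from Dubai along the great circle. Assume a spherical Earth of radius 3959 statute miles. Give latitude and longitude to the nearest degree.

From cos δ = sin φ₁ sin φ₂ + cos φ₁ cos φ₂ cos Δλ, the central angle is δ ≈ 1.727 rad (98.9°). The total great-circle distance is δ·R ≈ 1.727 × 3959 ≈ 6837 mi, so the target fraction is f = 6000/6837 ≈ 0.878.
Interpolate at f ≈ 0.878 with slerp weights a = sin((1−f)δ)/sin δ ≈ 0.212, b = sin(fδ)/sin δ ≈ 1.011.
p = a·p₁ + b·p₂ ≈ (0.321, -0.579, 0.750); φ = arcsin(p_z) ≈ 48.58°, λ = atan2(p_y, p_x) ≈ -61.02°.

≈ (49°N, 61°W)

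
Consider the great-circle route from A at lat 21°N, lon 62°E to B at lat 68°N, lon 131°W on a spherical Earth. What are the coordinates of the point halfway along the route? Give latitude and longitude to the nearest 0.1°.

≈ lat 65.9°N, lon 70.4°E

Convert each endpoint to a unit vector on the sphere (x = cos φ cos λ, y = cos φ sin λ, z = sin φ).
The central angle between the endpoints is δ = arccos(p₁·p₂) ≈ 1.579 rad (90.5°).
Interpolate at f = 1/2 with slerp weights a = sin((1−f)δ)/sin δ ≈ 0.710, b = sin(fδ)/sin δ ≈ 0.710.
p = a·p₁ + b·p₂ ≈ (0.137, 0.385, 0.913); φ = arcsin(p_z) ≈ 65.91°, λ = atan2(p_y, p_x) ≈ 70.43°.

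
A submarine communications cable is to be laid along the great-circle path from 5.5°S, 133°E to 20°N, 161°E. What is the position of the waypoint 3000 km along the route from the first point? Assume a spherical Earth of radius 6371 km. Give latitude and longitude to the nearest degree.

Write both endpoints as unit vectors p₁, p₂ with components (cos φ cos λ, cos φ sin λ, sin φ).
The central angle between the endpoints is δ = arccos(p₁·p₂) ≈ 0.655 rad (37.5°). The total great-circle distance is δ·R ≈ 0.655 × 6371 ≈ 4172 km, so the target fraction is f = 3000/4172 ≈ 0.719.
Interpolate at f ≈ 0.719 with slerp weights a = sin((1−f)δ)/sin δ ≈ 0.300, b = sin(fδ)/sin δ ≈ 0.745.
p = a·p₁ + b·p₂ ≈ (-0.866, 0.447, 0.226); φ = arcsin(p_z) ≈ 13.06°, λ = atan2(p_y, p_x) ≈ 152.71°.

≈ 13°N, 153°E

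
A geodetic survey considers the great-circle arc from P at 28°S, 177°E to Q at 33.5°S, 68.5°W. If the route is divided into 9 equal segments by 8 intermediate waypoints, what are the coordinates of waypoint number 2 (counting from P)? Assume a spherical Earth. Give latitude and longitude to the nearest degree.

Convert each endpoint to a unit vector on the sphere (x = cos φ cos λ, y = cos φ sin λ, z = sin φ).
The central angle between the endpoints is δ = arccos(p₁·p₂) ≈ 1.617 rad (92.6°).
Interpolate at f = 2/9 with slerp weights a = sin((1−f)δ)/sin δ ≈ 0.952, b = sin(fδ)/sin δ ≈ 0.352.
p = a·p₁ + b·p₂ ≈ (-0.732, -0.229, -0.641); φ = arcsin(p_z) ≈ -39.90°, λ = atan2(p_y, p_x) ≈ -162.62°.

≈ 40°S, 163°W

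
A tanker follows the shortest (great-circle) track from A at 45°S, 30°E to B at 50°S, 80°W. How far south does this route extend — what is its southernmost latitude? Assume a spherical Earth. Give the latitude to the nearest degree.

The great circle lies in the plane with unit normal n̂ = (p₁ × p₂)/|p₁ × p₂|.
Here n̂_z ≈ -0.463; the vertex latitude is φ_max = arccos|n̂_z| ≈ 62.4°.

≈ 62°S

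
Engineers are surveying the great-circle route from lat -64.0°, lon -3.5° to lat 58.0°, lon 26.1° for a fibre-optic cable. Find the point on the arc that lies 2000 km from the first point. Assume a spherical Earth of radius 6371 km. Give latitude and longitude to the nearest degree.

From cos δ = sin φ₁ sin φ₂ + cos φ₁ cos φ₂ cos Δλ, the central angle is δ ≈ 2.165 rad (124.1°). The total great-circle distance is δ·R ≈ 2.165 × 6371 ≈ 13796 km, so the target fraction is f = 2000/13796 ≈ 0.145.
Interpolate at f ≈ 0.145 with slerp weights a = sin((1−f)δ)/sin δ ≈ 1.160, b = sin(fδ)/sin δ ≈ 0.373.
p = a·p₁ + b·p₂ ≈ (0.685, 0.056, -0.726); φ = arcsin(p_z) ≈ -46.59°, λ = atan2(p_y, p_x) ≈ 4.66°.

≈ lat -47°, lon 5°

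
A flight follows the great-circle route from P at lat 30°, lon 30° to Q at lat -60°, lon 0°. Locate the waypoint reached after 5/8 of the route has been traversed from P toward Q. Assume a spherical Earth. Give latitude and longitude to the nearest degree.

Convert each endpoint to a unit vector on the sphere (x = cos φ cos λ, y = cos φ sin λ, z = sin φ).
The central angle between the endpoints is δ = arccos(p₁·p₂) ≈ 1.629 rad (93.3°).
Interpolate at f = 5/8 with slerp weights a = sin((1−f)δ)/sin δ ≈ 0.575, b = sin(fδ)/sin δ ≈ 0.853.
p = a·p₁ + b·p₂ ≈ (0.857, 0.249, -0.451); φ = arcsin(p_z) ≈ -26.81°, λ = atan2(p_y, p_x) ≈ 16.18°.

≈ lat -27°, lon 16°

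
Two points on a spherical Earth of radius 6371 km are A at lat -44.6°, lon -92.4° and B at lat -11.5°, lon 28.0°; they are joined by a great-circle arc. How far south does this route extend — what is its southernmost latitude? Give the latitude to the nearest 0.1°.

≈ -52.0°

The great circle lies in the plane with unit normal n̂ = (p₁ × p₂)/|p₁ × p₂|.
Here n̂_z ≈ +0.616; the vertex latitude is φ_max = arccos|n̂_z| ≈ 52.0°.
Check via Clairaut: cos φ_max = |cos φ₁| · sin C = cos(44.6°)·sin(120.1°) ≈ 0.616, again giving ≈ 52.0°.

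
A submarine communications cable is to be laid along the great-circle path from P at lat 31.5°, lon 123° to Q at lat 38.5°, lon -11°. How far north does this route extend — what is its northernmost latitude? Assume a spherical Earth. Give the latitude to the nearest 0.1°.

≈ 61.0°

The great circle lies in the plane with unit normal n̂ = (p₁ × p₂)/|p₁ × p₂|.
Here n̂_z ≈ -0.485; the vertex latitude is φ_max = arccos|n̂_z| ≈ 61.0°.
Check via Clairaut: cos φ_max = |cos φ₁| · sin C = cos(31.5°)·sin(34.6°) ≈ 0.485, again giving ≈ 61.0°.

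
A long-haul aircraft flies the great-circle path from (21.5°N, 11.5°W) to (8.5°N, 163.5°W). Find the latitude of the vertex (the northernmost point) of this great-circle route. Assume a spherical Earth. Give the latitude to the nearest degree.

≈ 48°N

The great circle lies in the plane with unit normal n̂ = (p₁ × p₂)/|p₁ × p₂|.
Here n̂_z ≈ -0.663; the vertex latitude is φ_max = arccos|n̂_z| ≈ 48.5°.
Check via Clairaut: cos φ_max = |cos φ₁| · sin C = cos(21.5°)·sin(45.4°) ≈ 0.663, again giving ≈ 48.5°.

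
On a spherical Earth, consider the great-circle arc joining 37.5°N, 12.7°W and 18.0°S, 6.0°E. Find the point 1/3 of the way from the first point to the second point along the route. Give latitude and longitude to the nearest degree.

Write both endpoints as unit vectors p₁, p₂ with components (cos φ cos λ, cos φ sin λ, sin φ).
The central angle between the endpoints is δ = arccos(p₁·p₂) ≈ 1.016 rad (58.2°).
Interpolate at f = 1/3 with slerp weights a = sin((1−f)δ)/sin δ ≈ 0.737, b = sin(fδ)/sin δ ≈ 0.391.
p = a·p₁ + b·p₂ ≈ (0.940, -0.090, 0.328); φ = arcsin(p_z) ≈ 19.15°, λ = atan2(p_y, p_x) ≈ -5.45°.

≈ 19°N, 5°W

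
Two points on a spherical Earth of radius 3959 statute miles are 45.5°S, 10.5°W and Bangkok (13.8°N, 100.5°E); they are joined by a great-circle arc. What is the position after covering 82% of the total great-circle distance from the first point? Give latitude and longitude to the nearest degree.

≈ 1°S, 86°E

Write both endpoints as unit vectors p₁, p₂ with components (cos φ cos λ, cos φ sin λ, sin φ).
The central angle between the endpoints is δ = arccos(p₁·p₂) ≈ 1.998 rad (114.5°).
Interpolate at f = 0.82 with slerp weights a = sin((1−f)δ)/sin δ ≈ 0.387, b = sin(fδ)/sin δ ≈ 1.096.
p = a·p₁ + b·p₂ ≈ (0.072, 0.997, -0.014); φ = arcsin(p_z) ≈ -0.82°, λ = atan2(p_y, p_x) ≈ 85.85°.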